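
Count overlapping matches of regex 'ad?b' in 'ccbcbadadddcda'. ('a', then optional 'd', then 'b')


Pattern: ad?b means 'a', then optional 'd', then 'b'.
Scanning 'ccbcbadadddcda' position-by-position:
  Pos 0: window 'ccb' -> no
  Pos 1: window 'cbc' -> no
  Pos 2: window 'bcb' -> no
  Pos 3: window 'cba' -> no
  Pos 4: window 'bad' -> no
  Pos 5: window 'ada' -> no
  Pos 6: window 'dad' -> no
  Pos 7: window 'add' -> no
  Pos 8: window 'ddd' -> no
  Pos 9: window 'ddc' -> no
  Pos 10: window 'dcd' -> no
  Pos 11: window 'cda' -> no
  Pos 12: window 'da' -> no
  Pos 13: window 'a' -> no
Total matches: 0

0


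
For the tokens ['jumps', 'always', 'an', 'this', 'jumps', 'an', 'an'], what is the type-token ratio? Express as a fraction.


Tokens: 7
Unique types: ('always', 'an', 'jumps', 'this') = 4
TTR = 4/7
Already in lowest terms.

4/7


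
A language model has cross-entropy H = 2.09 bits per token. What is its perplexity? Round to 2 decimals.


Perplexity formula: PP = 2^H
H = 2.09
PP = 2^2.09
Decompose: 2^2.09 = 2^2 * 2^0.09
2^2 = 4, 2^0.09 ~ 1.0643702
PP ~ 4 * 1.0643702 = 4.2574808
Rounded to 2 decimals: 4.26

4.26


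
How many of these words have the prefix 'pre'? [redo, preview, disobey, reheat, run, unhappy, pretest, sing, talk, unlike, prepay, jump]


Checking each word for prefix 'pre':
  'redo' -> no (count: 0)
  'preview' -> YES, starts with 'pre' (count: 1)
  'disobey' -> no (count: 1)
  'reheat' -> no (count: 1)
  'run' -> no (count: 1)
  'unhappy' -> no (count: 1)
  'pretest' -> YES, starts with 'pre' (count: 2)
  'sing' -> no (count: 2)
  'talk' -> no (count: 2)
  'unlike' -> no (count: 2)
  'prepay' -> YES, starts with 'pre' (count: 3)
  'jump' -> no (count: 3)
Total with prefix 'pre': 3

3


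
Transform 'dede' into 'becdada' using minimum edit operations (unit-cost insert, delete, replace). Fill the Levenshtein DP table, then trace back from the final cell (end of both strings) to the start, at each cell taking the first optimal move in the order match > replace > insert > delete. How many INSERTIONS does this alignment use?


Edit distance = 5. Backtracking from cell (4, 7) with preference match > replace > insert > delete,
then listing the resulting alignment 'dede' -> 'becdada' left to right:
  Step 1: insert 'b' [insertion #1]
  Step 2: insert 'e' [insertion #2]
  Step 3: insert 'c' [insertion #3]
  Step 4: keep 'd'
  Step 5: replace e->a
  Step 6: keep 'd'
  Step 7: replace e->a
Total insertions: 3

3


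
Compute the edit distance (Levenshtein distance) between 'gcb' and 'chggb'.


Building DP table for s1='gcb' (len 3) and s2='chggb' (len 5):
       c  h  g  g  b
    0  1  2  3  4  5
  g 1  1  2  2  3  4
  c 2  1  2  3  3  4
  b 3  2  2  3  4  3
Edit distance = dp[3][5] = 3

3


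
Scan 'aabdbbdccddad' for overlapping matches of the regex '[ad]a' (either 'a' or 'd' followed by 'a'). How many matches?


Pattern: [ad]a means either 'a' or 'd' followed by 'a'.
Scanning 'aabdbbdccddad' position-by-position:
  Pos 0: window 'aa' -> MATCH
  Pos 1: window 'ab' -> no
  Pos 2: window 'bd' -> no
  Pos 3: window 'db' -> no
  Pos 4: window 'bb' -> no
  Pos 5: window 'bd' -> no
  Pos 6: window 'dc' -> no
  Pos 7: window 'cc' -> no
  Pos 8: window 'cd' -> no
  Pos 9: window 'dd' -> no
  Pos 10: window 'da' -> MATCH
  Pos 11: window 'ad' -> no
  Pos 12: window 'd' -> no
Total matches: 2

2


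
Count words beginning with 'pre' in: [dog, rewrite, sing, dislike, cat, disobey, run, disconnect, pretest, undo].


Checking each word for prefix 'pre':
  'dog' -> no (count: 0)
  'rewrite' -> no (count: 0)
  'sing' -> no (count: 0)
  'dislike' -> no (count: 0)
  'cat' -> no (count: 0)
  'disobey' -> no (count: 0)
  'run' -> no (count: 0)
  'disconnect' -> no (count: 0)
  'pretest' -> YES, starts with 'pre' (count: 1)
  'undo' -> no (count: 1)
Total with prefix 'pre': 1

1


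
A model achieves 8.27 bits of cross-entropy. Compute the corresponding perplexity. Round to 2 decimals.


Perplexity formula: PP = 2^H
H = 8.27
PP = 2^8.27
Decompose: 2^8.27 = 2^8 * 2^0.27
2^8 = 256, 2^0.27 ~ 1.2058078
PP ~ 256 * 1.2058078 = 308.6867968
Rounded to 2 decimals: 308.69

308.69


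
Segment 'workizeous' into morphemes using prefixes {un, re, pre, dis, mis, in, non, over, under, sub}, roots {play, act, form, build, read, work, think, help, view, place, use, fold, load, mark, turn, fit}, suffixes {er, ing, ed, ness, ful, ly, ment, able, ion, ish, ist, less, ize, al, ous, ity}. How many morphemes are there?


Segmenting 'workizeous' against the inventory:
  'work' -> root (morpheme 1)
  'ize' -> suffix (morpheme 2)
  'ous' -> suffix (morpheme 3)
Total morphemes: 3

3


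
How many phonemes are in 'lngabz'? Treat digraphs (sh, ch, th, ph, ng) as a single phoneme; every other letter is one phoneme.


Parsing 'lngabz' greedily, digraphs first:
  'l' -> consonant phoneme (phonemes so far: 1)
  'ng' -> digraph (1 consonant phoneme) (phonemes so far: 2)
  'a' -> vowel phoneme (phonemes so far: 3)
  'b' -> consonant phoneme (phonemes so far: 4)
  'z' -> consonant phoneme (phonemes so far: 5)
Total phonemes: 5

5


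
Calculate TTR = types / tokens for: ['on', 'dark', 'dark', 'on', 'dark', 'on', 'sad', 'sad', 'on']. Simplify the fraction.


Tokens: 9
Unique types: ('dark', 'on', 'sad') = 3
TTR = 3/9
Simplify: divide both by 3 -> 1/3
TTR = 1/3

1/3


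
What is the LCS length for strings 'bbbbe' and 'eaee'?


DP table for LCS of 'bbbbe' and 'eaee':
       e  a  e  e
    0  0  0  0  0
  b 0  0  0  0  0
  b 0  0  0  0  0
  b 0  0  0  0  0
  b 0  0  0  0  0
  e 0  1  1  1  1
LCS: 'e'
LCS length = 1

1


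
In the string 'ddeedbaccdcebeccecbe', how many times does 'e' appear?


Scanning 'ddeedbaccdcebeccecbe' for 'e':
  Position 2: 'e' -> MATCH (count: 1)
  Position 3: 'e' -> MATCH (count: 2)
  Position 11: 'e' -> MATCH (count: 3)
  Position 13: 'e' -> MATCH (count: 4)
  Position 16: 'e' -> MATCH (count: 5)
  Position 19: 'e' -> MATCH (count: 6)
Total occurrences of 'e': 6

6


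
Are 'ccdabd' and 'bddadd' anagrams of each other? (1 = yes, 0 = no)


Sort characters of 'ccdabd': 'abccdd'
Sort characters of 'bddadd': 'abdddd'
Sorted forms differ -> they are NOT anagrams
Result: 0

0


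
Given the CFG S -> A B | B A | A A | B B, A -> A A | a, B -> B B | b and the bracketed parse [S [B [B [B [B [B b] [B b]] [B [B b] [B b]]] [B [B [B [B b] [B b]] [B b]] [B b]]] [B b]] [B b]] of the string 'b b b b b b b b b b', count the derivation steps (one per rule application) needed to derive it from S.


Every bracketed nonterminal node [X ...] in the tree is produced by exactly one rule application.
Reading the tree off as a leftmost derivation:
  Step 1: S  =>  B B   (applied S -> B B)
  Step 2: B B  =>  B B B   (applied B -> B B)
  Step 3: B B B  =>  B B B B   (applied B -> B B)
  Step 4: B B B B  =>  B B B B B   (applied B -> B B)
  Step 5: B B B B B  =>  B B B B B B   (applied B -> B B)
  Step 6: B B B B B B  =>  b B B B B B   (applied B -> b)
  Step 7: b B B B B B  =>  b b B B B B   (applied B -> b)
  Step 8: b b B B B B  =>  b b B B B B B   (applied B -> B B)
  Step 9: b b B B B B B  =>  b b b B B B B   (applied B -> b)
  Step 10: b b b B B B B  =>  b b b b B B B   (applied B -> b)
  Step 11: b b b b B B B  =>  b b b b B B B B   (applied B -> B B)
  Step 12: b b b b B B B B  =>  b b b b B B B B B   (applied B -> B B)
  Step 13: b b b b B B B B B  =>  b b b b B B B B B B   (applied B -> B B)
  Step 14: b b b b B B B B B B  =>  b b b b b B B B B B   (applied B -> b)
  Step 15: b b b b b B B B B B  =>  b b b b b b B B B B   (applied B -> b)
  Step 16: b b b b b b B B B B  =>  b b b b b b b B B B   (applied B -> b)
  Step 17: b b b b b b b B B B  =>  b b b b b b b b B B   (applied B -> b)
  Step 18: b b b b b b b b B B  =>  b b b b b b b b b B   (applied B -> b)
  Step 19: b b b b b b b b b B  =>  b b b b b b b b b b   (applied B -> b)
Final yield: b b b b b b b b b b
Total rewrite steps: 19

19


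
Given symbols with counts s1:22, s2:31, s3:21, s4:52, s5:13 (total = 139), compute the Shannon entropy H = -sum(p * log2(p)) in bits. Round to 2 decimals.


Computing entropy H = -sum(p_i * log2(p_i)):
  s1: p = 22/139 = 0.1583, -p*log2(p) = 0.4209
  s2: p = 31/139 = 0.2230, -p*log2(p) = 0.4828
  s3: p = 21/139 = 0.1511, -p*log2(p) = 0.4119
  s4: p = 52/139 = 0.3741, -p*log2(p) = 0.5307
  s5: p = 13/139 = 0.0935, -p*log2(p) = 0.3197
H = sum of terms = 2.1660
Rounded to 2 decimals: 2.17

2.17


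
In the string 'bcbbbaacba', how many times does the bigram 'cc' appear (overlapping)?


Scanning 'bcbbbaacba' for bigram 'cc':
  Position 0: 'bc' -> no
  Position 1: 'cb' -> no
  Position 2: 'bb' -> no
  Position 3: 'bb' -> no
  Position 4: 'ba' -> no
  Position 5: 'aa' -> no
  Position 6: 'ac' -> no
  Position 7: 'cb' -> no
  Position 8: 'ba' -> no
Total matches: 0

0


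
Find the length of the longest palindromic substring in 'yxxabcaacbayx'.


Scanning 'yxxabcaacbayx' for palindromic substrings.
Substring at positions 3-10: 'abcaacba'.
Check: reverse('abcaacba') = 'abcaacba' -> palindrome confirmed.
Neighbouring characters ('x' / 'y') break symmetry, so it cannot extend further.
No longer palindromic substring exists; longest length = 8

8


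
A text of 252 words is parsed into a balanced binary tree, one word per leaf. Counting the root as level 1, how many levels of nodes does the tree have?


In a balanced binary tree with n leaves the deepest leaf is ceil(log2(n)) edges below the root,
so counting node levels inclusive of root and leaves gives ceil(log2(n)) + 1 levels.
log2(252) = 7.9773
ceil(7.9773) = 8
levels = 8 + 1 = 9

9


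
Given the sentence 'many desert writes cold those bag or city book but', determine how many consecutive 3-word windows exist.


Word trigrams from [10] words:
  Trigram 1: (many desert writes)
  Trigram 2: (desert writes cold)
  Trigram 3: (writes cold those)
  Trigram 4: (cold those bag)
  Trigram 5: (those bag or)
  Trigram 6: (bag or city)
  Trigram 7: (or city book)
  Trigram 8: (city book but)
Total word trigrams: 10 - 2 = 8

8


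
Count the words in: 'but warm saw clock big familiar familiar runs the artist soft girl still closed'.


Counting words by splitting on spaces:
  Word 1: 'but'
  Word 2: 'warm'
  Word 3: 'saw'
  Word 4: 'clock'
  Word 5: 'big'
  Word 6: 'familiar'
  Word 7: 'familiar'
  Word 8: 'runs'
  Word 9: 'the'
  Word 10: 'artist'
  Word 11: 'soft'
  Word 12: 'girl'
  Word 13: 'still'
  Word 14: 'closed'
Total words: 14

14


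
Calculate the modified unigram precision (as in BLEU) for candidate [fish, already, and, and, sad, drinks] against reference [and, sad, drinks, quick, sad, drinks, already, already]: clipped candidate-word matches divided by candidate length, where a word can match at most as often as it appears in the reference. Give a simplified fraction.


Reference word counts: {'already': 2, 'and': 1, 'drinks': 2, 'quick': 1, 'sad': 2}
Checking each candidate word (with clipping):
  'fish' -> not in reference -> no match (matches: 0)
  'already' -> in reference (ref count 2, used 1/2) -> match (matches: 1)
  'and' -> in reference (ref count 1, used 1/1) -> match (matches: 2)
  'and' -> ref count 1 already used up (1/1) -> clipped, no match (matches: 2)
  'sad' -> in reference (ref count 2, used 1/2) -> match (matches: 3)
  'drinks' -> in reference (ref count 2, used 1/2) -> match (matches: 4)
Clipped matches: 4, Candidate length: 6
Precision = 4/6 = 2/3

2/3


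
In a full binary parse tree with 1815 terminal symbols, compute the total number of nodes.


Leaf nodes (terminals): 1815
Internal nodes = n - 1 = 1815 - 1 = 1814
Total = leaves + internal = 1815 + 1814 = 3629

3629


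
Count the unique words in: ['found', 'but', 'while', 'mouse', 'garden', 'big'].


Listing all tokens and tracking unique types:
  Token 1: 'found' -> NEW (unique so far: 1)
  Token 2: 'but' -> NEW (unique so far: 2)
  Token 3: 'while' -> NEW (unique so far: 3)
  Token 4: 'mouse' -> NEW (unique so far: 4)
  Token 5: 'garden' -> NEW (unique so far: 5)
  Token 6: 'big' -> NEW (unique so far: 6)
Unique types: ('big', 'but', 'found', 'garden', 'mouse', 'while')
Vocabulary size: 6

6


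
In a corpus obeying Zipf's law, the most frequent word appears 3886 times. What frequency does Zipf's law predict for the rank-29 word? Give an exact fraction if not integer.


Zipf's law: freq(rank) = f1 / rank
f1 = 3886, rank = 29
freq = 3886 / 29
= 134

134


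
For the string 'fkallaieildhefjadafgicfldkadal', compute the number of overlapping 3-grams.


String 'fkallaieildhefjadafgicfldkadal' has length L = 30.
Number of overlapping n-grams = L - n + 1
Substituting: 30 - 3 + 1 = 28

28


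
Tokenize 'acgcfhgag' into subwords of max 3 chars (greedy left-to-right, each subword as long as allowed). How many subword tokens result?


'acgcfhgag' has 9 characters.
Chunking with max size 3:
  Chunk 1: 'acg' (positions 0-2)
  Chunk 2: 'cfh' (positions 3-5)
  Chunk 3: 'gag' (positions 6-8)
Total chunks: ceil(9 / 3) = 3

3


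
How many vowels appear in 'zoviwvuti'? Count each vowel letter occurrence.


Scanning each character of 'zoviwvuti':
  Position 1: 'z' -> consonant (running count: 0)
  Position 2: 'o' -> vowel (running count: 1)
  Position 3: 'v' -> consonant (running count: 1)
  Position 4: 'i' -> vowel (running count: 2)
  Position 5: 'w' -> consonant (running count: 2)
  Position 6: 'v' -> consonant (running count: 2)
  Position 7: 'u' -> vowel (running count: 3)
  Position 8: 't' -> consonant (running count: 3)
  Position 9: 'i' -> vowel (running count: 4)
Total vowels: 4

4


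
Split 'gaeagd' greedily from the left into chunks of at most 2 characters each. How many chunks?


'gaeagd' has 6 characters.
Chunking with max size 2:
  Chunk 1: 'ga' (positions 0-1)
  Chunk 2: 'ea' (positions 2-3)
  Chunk 3: 'gd' (positions 4-5)
Total chunks: ceil(6 / 2) = 3

3


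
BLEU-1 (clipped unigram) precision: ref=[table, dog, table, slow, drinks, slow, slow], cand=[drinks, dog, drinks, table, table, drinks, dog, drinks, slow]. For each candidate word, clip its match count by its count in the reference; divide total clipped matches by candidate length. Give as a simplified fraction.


Reference word counts: {'dog': 1, 'drinks': 1, 'slow': 3, 'table': 2}
Checking each candidate word (with clipping):
  'drinks' -> in reference (ref count 1, used 1/1) -> match (matches: 1)
  'dog' -> in reference (ref count 1, used 1/1) -> match (matches: 2)
  'drinks' -> ref count 1 already used up (1/1) -> clipped, no match (matches: 2)
  'table' -> in reference (ref count 2, used 1/2) -> match (matches: 3)
  'table' -> in reference (ref count 2, used 2/2) -> match (matches: 4)
  'drinks' -> ref count 1 already used up (1/1) -> clipped, no match (matches: 4)
  'dog' -> ref count 1 already used up (1/1) -> clipped, no match (matches: 4)
  'drinks' -> ref count 1 already used up (1/1) -> clipped, no match (matches: 4)
  'slow' -> in reference (ref count 3, used 1/3) -> match (matches: 5)
Clipped matches: 5, Candidate length: 9
Precision = 5/9

5/9


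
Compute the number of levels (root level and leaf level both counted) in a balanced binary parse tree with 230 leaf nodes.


In a balanced binary tree with n leaves the deepest leaf is ceil(log2(n)) edges below the root,
so counting node levels inclusive of root and leaves gives ceil(log2(n)) + 1 levels.
log2(230) = 7.8455
ceil(7.8455) = 8
levels = 8 + 1 = 9

9


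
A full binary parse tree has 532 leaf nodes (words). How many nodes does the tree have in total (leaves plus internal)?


Leaf nodes (terminals): 532
Internal nodes = n - 1 = 532 - 1 = 531
Total = leaves + internal = 532 + 531 = 1063

1063


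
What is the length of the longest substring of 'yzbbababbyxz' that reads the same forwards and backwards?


Scanning 'yzbbababbyxz' for palindromic substrings.
Substring at positions 2-8: 'bbababb'.
Check: reverse('bbababb') = 'bbababb' -> palindrome confirmed.
Neighbouring characters ('z' / 'y') break symmetry, so it cannot extend further.
No longer palindromic substring exists; longest length = 7

7


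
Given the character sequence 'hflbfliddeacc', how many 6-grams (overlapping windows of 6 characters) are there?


String 'hflbfliddeacc' has length L = 13.
Number of overlapping n-grams = L - n + 1
Substituting: 13 - 6 + 1 = 8

8


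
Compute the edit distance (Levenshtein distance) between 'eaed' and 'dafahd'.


Building DP table for s1='eaed' (len 4) and s2='dafahd' (len 6):
       d  a  f  a  h  d
    0  1  2  3  4  5  6
  e 1  1  2  3  4  5  6
  a 2  2  1  2  3  4  5
  e 3  3  2  2  3  4  5
  d 4  3  3  3  3  4  4
Edit distance = dp[4][6] = 4

4


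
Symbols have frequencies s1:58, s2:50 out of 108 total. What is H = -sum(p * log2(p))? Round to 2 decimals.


Computing entropy H = -sum(p_i * log2(p_i)):
  s1: p = 58/108 = 0.5370, -p*log2(p) = 0.4817
  s2: p = 50/108 = 0.4630, -p*log2(p) = 0.5144
H = sum of terms = 0.9961
Rounded to 2 decimals: 1.00

1.00


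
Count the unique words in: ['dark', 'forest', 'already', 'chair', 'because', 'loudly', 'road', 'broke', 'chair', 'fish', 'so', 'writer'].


Listing all tokens and tracking unique types:
  Token 1: 'dark' -> NEW (unique so far: 1)
  Token 2: 'forest' -> NEW (unique so far: 2)
  Token 3: 'already' -> NEW (unique so far: 3)
  Token 4: 'chair' -> NEW (unique so far: 4)
  Token 5: 'because' -> NEW (unique so far: 5)
  Token 6: 'loudly' -> NEW (unique so far: 6)
  Token 7: 'road' -> NEW (unique so far: 7)
  Token 8: 'broke' -> NEW (unique so far: 8)
  Token 9: 'chair' -> duplicate (unique so far: 8)
  Token 10: 'fish' -> NEW (unique so far: 9)
  Token 11: 'so' -> NEW (unique so far: 10)
  Token 12: 'writer' -> NEW (unique so far: 11)
Unique types: ('already', 'because', 'broke', 'chair', 'dark', 'fish', 'forest', 'loudly', 'road', 'so', 'writer')
Vocabulary size: 11

11


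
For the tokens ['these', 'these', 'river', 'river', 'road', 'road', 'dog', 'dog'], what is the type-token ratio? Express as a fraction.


Tokens: 8
Unique types: ('dog', 'river', 'road', 'these') = 4
TTR = 4/8
Simplify: divide both by 4 -> 1/2
TTR = 1/2

1/2


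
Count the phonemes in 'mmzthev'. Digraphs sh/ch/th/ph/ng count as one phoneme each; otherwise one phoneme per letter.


Parsing 'mmzthev' greedily, digraphs first:
  'm' -> consonant phoneme (phonemes so far: 1)
  'm' -> consonant phoneme (phonemes so far: 2)
  'z' -> consonant phoneme (phonemes so far: 3)
  'th' -> digraph (1 consonant phoneme) (phonemes so far: 4)
  'e' -> vowel phoneme (phonemes so far: 5)
  'v' -> consonant phoneme (phonemes so far: 6)
Total phonemes: 6

6


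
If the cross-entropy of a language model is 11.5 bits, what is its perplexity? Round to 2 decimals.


Perplexity formula: PP = 2^H
H = 11.5
PP = 2^11.5
Decompose: 2^11.5 = 2^11 * 2^0.5 = 2^11 * sqrt(2)
2^11 = 2048, sqrt(2) ~ 1.4142136
PP ~ 2048 * 1.4142136 = 2896.3094528
Rounded to 2 decimals: 2896.31

2896.31


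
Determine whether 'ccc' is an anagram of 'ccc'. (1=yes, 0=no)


Sort characters of 'ccc': 'ccc'
Sort characters of 'ccc': 'ccc'
Sorted forms match -> they ARE anagrams
Result: 1

1


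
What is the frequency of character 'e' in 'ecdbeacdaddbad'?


Scanning 'ecdbeacdaddbad' for 'e':
  Position 0: 'e' -> MATCH (count: 1)
  Position 4: 'e' -> MATCH (count: 2)
Total occurrences of 'e': 2

2


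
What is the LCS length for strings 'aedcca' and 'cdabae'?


DP table for LCS of 'aedcca' and 'cdabae':
       c  d  a  b  a  e
    0  0  0  0  0  0  0
  a 0  0  0  1  1  1  1
  e 0  0  0  1  1  1  2
  d 0  0  1  1  1  1  2
  c 0  1  1  1  1  1  2
  c 0  1  1  1  1  1  2
  a 0  1  1  2  2  2  2
LCS: 'ae'
LCS length = 2

2


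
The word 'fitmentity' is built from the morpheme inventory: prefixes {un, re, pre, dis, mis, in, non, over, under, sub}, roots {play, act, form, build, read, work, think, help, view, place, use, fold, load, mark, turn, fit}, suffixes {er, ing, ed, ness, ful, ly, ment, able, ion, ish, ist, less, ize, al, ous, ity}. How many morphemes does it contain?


Segmenting 'fitmentity' against the inventory:
  'fit' -> root (morpheme 1)
  'ment' -> suffix (morpheme 2)
  'ity' -> suffix (morpheme 3)
Total morphemes: 3

3


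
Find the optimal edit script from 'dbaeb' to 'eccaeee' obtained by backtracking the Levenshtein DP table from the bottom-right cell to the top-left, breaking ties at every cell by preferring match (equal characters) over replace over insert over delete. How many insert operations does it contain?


Edit distance = 5. Backtracking from cell (5, 7) with preference match > replace > insert > delete,
then listing the resulting alignment 'dbaeb' -> 'eccaeee' left to right:
  Step 1: insert 'e' [insertion #1]
  Step 2: replace d->c
  Step 3: replace b->c
  Step 4: keep 'a'
  Step 5: insert 'e' [insertion #2]
  Step 6: keep 'e'
  Step 7: replace b->e
Total insertions: 2

2


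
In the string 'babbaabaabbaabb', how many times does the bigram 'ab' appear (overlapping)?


Scanning 'babbaabaabbaabb' for bigram 'ab':
  Position 0: 'ba' -> no
  Position 1: 'ab' -> MATCH
  Position 2: 'bb' -> no
  Position 3: 'ba' -> no
  Position 4: 'aa' -> no
  Position 5: 'ab' -> MATCH
  Position 6: 'ba' -> no
  Position 7: 'aa' -> no
  Position 8: 'ab' -> MATCH
  Position 9: 'bb' -> no
  Position 10: 'ba' -> no
  Position 11: 'aa' -> no
  Position 12: 'ab' -> MATCH
  Position 13: 'bb' -> no
Total matches: 4

4


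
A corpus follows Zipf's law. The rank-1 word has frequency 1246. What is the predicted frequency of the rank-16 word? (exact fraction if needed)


Zipf's law: freq(rank) = f1 / rank
f1 = 1246, rank = 16
freq = 1246 / 16
GCD(1246, 16) = 2
Simplified: 623/8

623/8


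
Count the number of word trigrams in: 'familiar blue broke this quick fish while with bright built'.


Word trigrams from [10] words:
  Trigram 1: (familiar blue broke)
  Trigram 2: (blue broke this)
  Trigram 3: (broke this quick)
  Trigram 4: (this quick fish)
  Trigram 5: (quick fish while)
  Trigram 6: (fish while with)
  Trigram 7: (while with bright)
  Trigram 8: (with bright built)
Total word trigrams: 10 - 2 = 8

8


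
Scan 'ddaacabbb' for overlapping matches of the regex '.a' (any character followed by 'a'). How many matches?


Pattern: .a means any character followed by 'a'.
Scanning 'ddaacabbb' position-by-position:
  Pos 0: window 'dd' -> no
  Pos 1: window 'da' -> MATCH
  Pos 2: window 'aa' -> MATCH
  Pos 3: window 'ac' -> no
  Pos 4: window 'ca' -> MATCH
  Pos 5: window 'ab' -> no
  Pos 6: window 'bb' -> no
  Pos 7: window 'bb' -> no
  Pos 8: window 'b' -> no
Total matches: 3

3


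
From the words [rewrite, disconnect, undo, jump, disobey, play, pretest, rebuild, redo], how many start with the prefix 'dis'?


Checking each word for prefix 'dis':
  'rewrite' -> no (count: 0)
  'disconnect' -> YES, starts with 'dis' (count: 1)
  'undo' -> no (count: 1)
  'jump' -> no (count: 1)
  'disobey' -> YES, starts with 'dis' (count: 2)
  'play' -> no (count: 2)
  'pretest' -> no (count: 2)
  'rebuild' -> no (count: 2)
  'redo' -> no (count: 2)
Total with prefix 'dis': 2

2


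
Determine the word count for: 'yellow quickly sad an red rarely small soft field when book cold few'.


Counting words by splitting on spaces:
  Word 1: 'yellow'
  Word 2: 'quickly'
  Word 3: 'sad'
  Word 4: 'an'
  Word 5: 'red'
  Word 6: 'rarely'
  Word 7: 'small'
  Word 8: 'soft'
  Word 9: 'field'
  Word 10: 'when'
  Word 11: 'book'
  Word 12: 'cold'
  Word 13: 'few'
Total words: 13

13


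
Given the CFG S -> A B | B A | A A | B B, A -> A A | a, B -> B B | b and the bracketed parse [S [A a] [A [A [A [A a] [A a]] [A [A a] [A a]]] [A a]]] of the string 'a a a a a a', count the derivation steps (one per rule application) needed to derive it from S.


Every bracketed nonterminal node [X ...] in the tree is produced by exactly one rule application.
Reading the tree off as a leftmost derivation:
  Step 1: S  =>  A A   (applied S -> A A)
  Step 2: A A  =>  a A   (applied A -> a)
  Step 3: a A  =>  a A A   (applied A -> A A)
  Step 4: a A A  =>  a A A A   (applied A -> A A)
  Step 5: a A A A  =>  a A A A A   (applied A -> A A)
  Step 6: a A A A A  =>  a a A A A   (applied A -> a)
  Step 7: a a A A A  =>  a a a A A   (applied A -> a)
  Step 8: a a a A A  =>  a a a A A A   (applied A -> A A)
  Step 9: a a a A A A  =>  a a a a A A   (applied A -> a)
  Step 10: a a a a A A  =>  a a a a a A   (applied A -> a)
  Step 11: a a a a a A  =>  a a a a a a   (applied A -> a)
Final yield: a a a a a a
Total rewrite steps: 11

11


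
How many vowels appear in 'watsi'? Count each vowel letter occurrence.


Scanning each character of 'watsi':
  Position 1: 'w' -> consonant (running count: 0)
  Position 2: 'a' -> vowel (running count: 1)
  Position 3: 't' -> consonant (running count: 1)
  Position 4: 's' -> consonant (running count: 1)
  Position 5: 'i' -> vowel (running count: 2)
Total vowels: 2

2


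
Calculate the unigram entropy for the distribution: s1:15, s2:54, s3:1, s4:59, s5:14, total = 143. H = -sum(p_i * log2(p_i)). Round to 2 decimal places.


Computing entropy H = -sum(p_i * log2(p_i)):
  s1: p = 15/143 = 0.1049, -p*log2(p) = 0.3412
  s2: p = 54/143 = 0.3776, -p*log2(p) = 0.5306
  s3: p = 1/143 = 0.0070, -p*log2(p) = 0.0501
  s4: p = 59/143 = 0.4126, -p*log2(p) = 0.5270
  s5: p = 14/143 = 0.0979, -p*log2(p) = 0.3282
H = sum of terms = 1.7771
Rounded to 2 decimals: 1.78

1.78


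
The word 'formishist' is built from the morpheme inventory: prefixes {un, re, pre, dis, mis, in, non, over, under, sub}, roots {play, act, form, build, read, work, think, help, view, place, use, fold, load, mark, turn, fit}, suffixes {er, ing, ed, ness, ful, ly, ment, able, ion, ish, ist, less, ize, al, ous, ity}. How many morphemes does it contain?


Segmenting 'formishist' against the inventory:
  'form' -> root (morpheme 1)
  'ish' -> suffix (morpheme 2)
  'ist' -> suffix (morpheme 3)
Total morphemes: 3

3


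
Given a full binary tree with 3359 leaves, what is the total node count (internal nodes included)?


Leaf nodes (terminals): 3359
Internal nodes = n - 1 = 3359 - 1 = 3358
Total = leaves + internal = 3359 + 3358 = 6717

6717


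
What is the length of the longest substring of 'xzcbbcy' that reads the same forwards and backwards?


Scanning 'xzcbbcy' for palindromic substrings.
Substring at positions 2-5: 'cbbc'.
Check: reverse('cbbc') = 'cbbc' -> palindrome confirmed.
Neighbouring characters ('z' / 'y') break symmetry, so it cannot extend further.
No longer palindromic substring exists; longest length = 4

4


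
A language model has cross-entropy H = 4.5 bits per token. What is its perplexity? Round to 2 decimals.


Perplexity formula: PP = 2^H
H = 4.5
PP = 2^4.5
Decompose: 2^4.5 = 2^4 * 2^0.5 = 2^4 * sqrt(2)
2^4 = 16, sqrt(2) ~ 1.4142136
PP ~ 16 * 1.4142136 = 22.6274176
Rounded to 2 decimals: 22.63

22.63


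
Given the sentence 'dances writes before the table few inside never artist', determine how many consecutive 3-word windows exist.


Word trigrams from [9] words:
  Trigram 1: (dances writes before)
  Trigram 2: (writes before the)
  Trigram 3: (before the table)
  Trigram 4: (the table few)
  Trigram 5: (table few inside)
  Trigram 6: (few inside never)
  Trigram 7: (inside never artist)
Total word trigrams: 9 - 2 = 7

7


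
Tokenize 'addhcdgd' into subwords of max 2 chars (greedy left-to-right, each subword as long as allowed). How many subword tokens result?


'addhcdgd' has 8 characters.
Chunking with max size 2:
  Chunk 1: 'ad' (positions 0-1)
  Chunk 2: 'dh' (positions 2-3)
  Chunk 3: 'cd' (positions 4-5)
  Chunk 4: 'gd' (positions 6-7)
Total chunks: ceil(8 / 2) = 4

4


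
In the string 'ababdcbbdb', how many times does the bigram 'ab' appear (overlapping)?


Scanning 'ababdcbbdb' for bigram 'ab':
  Position 0: 'ab' -> MATCH
  Position 1: 'ba' -> no
  Position 2: 'ab' -> MATCH
  Position 3: 'bd' -> no
  Position 4: 'dc' -> no
  Position 5: 'cb' -> no
  Position 6: 'bb' -> no
  Position 7: 'bd' -> no
  Position 8: 'db' -> no
Total matches: 2

2


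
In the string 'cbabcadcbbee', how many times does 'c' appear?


Scanning 'cbabcadcbbee' for 'c':
  Position 0: 'c' -> MATCH (count: 1)
  Position 4: 'c' -> MATCH (count: 2)
  Position 7: 'c' -> MATCH (count: 3)
Total occurrences of 'c': 3

3


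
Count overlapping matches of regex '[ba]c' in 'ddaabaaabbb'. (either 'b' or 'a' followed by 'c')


Pattern: [ba]c means either 'b' or 'a' followed by 'c'.
Scanning 'ddaabaaabbb' position-by-position:
  Pos 0: window 'dd' -> no
  Pos 1: window 'da' -> no
  Pos 2: window 'aa' -> no
  Pos 3: window 'ab' -> no
  Pos 4: window 'ba' -> no
  Pos 5: window 'aa' -> no
  Pos 6: window 'aa' -> no
  Pos 7: window 'ab' -> no
  Pos 8: window 'bb' -> no
  Pos 9: window 'bb' -> no
  Pos 10: window 'b' -> no
Total matches: 0

0


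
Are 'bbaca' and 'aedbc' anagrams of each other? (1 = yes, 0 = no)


Sort characters of 'bbaca': 'aabbc'
Sort characters of 'aedbc': 'abcde'
Sorted forms differ -> they are NOT anagrams
Result: 0

0


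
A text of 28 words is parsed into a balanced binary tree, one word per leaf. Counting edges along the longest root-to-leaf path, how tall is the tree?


In a balanced binary tree with n leaves the deepest leaf is ceil(log2(n)) edges below the root.
log2(28) = 4.8074
ceil(4.8074) = 5
height (edges) = 5

5


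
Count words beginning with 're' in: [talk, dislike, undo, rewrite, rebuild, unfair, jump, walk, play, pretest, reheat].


Checking each word for prefix 're':
  'talk' -> no (count: 0)
  'dislike' -> no (count: 0)
  'undo' -> no (count: 0)
  'rewrite' -> YES, starts with 're' (count: 1)
  'rebuild' -> YES, starts with 're' (count: 2)
  'unfair' -> no (count: 2)
  'jump' -> no (count: 2)
  'walk' -> no (count: 2)
  'play' -> no (count: 2)
  'pretest' -> no (count: 2)
  'reheat' -> YES, starts with 're' (count: 3)
Total with prefix 're': 3

3


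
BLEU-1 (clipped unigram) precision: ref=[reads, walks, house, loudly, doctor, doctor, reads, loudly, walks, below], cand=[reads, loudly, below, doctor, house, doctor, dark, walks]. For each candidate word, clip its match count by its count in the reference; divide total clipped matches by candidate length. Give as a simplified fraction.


Reference word counts: {'below': 1, 'doctor': 2, 'house': 1, 'loudly': 2, 'reads': 2, 'walks': 2}
Checking each candidate word (with clipping):
  'reads' -> in reference (ref count 2, used 1/2) -> match (matches: 1)
  'loudly' -> in reference (ref count 2, used 1/2) -> match (matches: 2)
  'below' -> in reference (ref count 1, used 1/1) -> match (matches: 3)
  'doctor' -> in reference (ref count 2, used 1/2) -> match (matches: 4)
  'house' -> in reference (ref count 1, used 1/1) -> match (matches: 5)
  'doctor' -> in reference (ref count 2, used 2/2) -> match (matches: 6)
  'dark' -> not in reference -> no match (matches: 6)
  'walks' -> in reference (ref count 2, used 1/2) -> match (matches: 7)
Clipped matches: 7, Candidate length: 8
Precision = 7/8

7/8


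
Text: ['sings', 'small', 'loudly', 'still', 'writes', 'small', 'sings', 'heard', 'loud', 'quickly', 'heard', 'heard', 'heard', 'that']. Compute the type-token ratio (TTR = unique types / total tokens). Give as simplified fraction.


Tokens: 14
Unique types: ('heard', 'loud', 'loudly', 'quickly', 'sings', 'small', 'still', 'that', 'writes') = 9
TTR = 9/14
Already in lowest terms.

9/14


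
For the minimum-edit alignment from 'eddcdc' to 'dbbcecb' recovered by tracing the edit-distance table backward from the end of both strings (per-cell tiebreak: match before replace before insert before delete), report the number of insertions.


Edit distance = 5. Backtracking from cell (6, 7) with preference match > replace > insert > delete,
then listing the resulting alignment 'eddcdc' -> 'dbbcecb' left to right:
  Step 1: replace e->d
  Step 2: replace d->b
  Step 3: replace d->b
  Step 4: keep 'c'
  Step 5: replace d->e
  Step 6: keep 'c'
  Step 7: insert 'b' [insertion #1]
Total insertions: 1

1


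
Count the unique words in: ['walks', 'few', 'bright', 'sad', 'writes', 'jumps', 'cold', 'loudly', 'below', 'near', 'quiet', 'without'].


Listing all tokens and tracking unique types:
  Token 1: 'walks' -> NEW (unique so far: 1)
  Token 2: 'few' -> NEW (unique so far: 2)
  Token 3: 'bright' -> NEW (unique so far: 3)
  Token 4: 'sad' -> NEW (unique so far: 4)
  Token 5: 'writes' -> NEW (unique so far: 5)
  Token 6: 'jumps' -> NEW (unique so far: 6)
  Token 7: 'cold' -> NEW (unique so far: 7)
  Token 8: 'loudly' -> NEW (unique so far: 8)
  Token 9: 'below' -> NEW (unique so far: 9)
  Token 10: 'near' -> NEW (unique so far: 10)
  Token 11: 'quiet' -> NEW (unique so far: 11)
  Token 12: 'without' -> NEW (unique so far: 12)
Unique types: ('below', 'bright', 'cold', 'few', 'jumps', 'loudly', 'near', 'quiet', 'sad', 'walks', 'without', 'writes')
Vocabulary size: 12

12


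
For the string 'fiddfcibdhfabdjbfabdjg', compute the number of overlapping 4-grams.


String 'fiddfcibdhfabdjbfabdjg' has length L = 22.
Number of overlapping n-grams = L - n + 1
Substituting: 22 - 4 + 1 = 19

19


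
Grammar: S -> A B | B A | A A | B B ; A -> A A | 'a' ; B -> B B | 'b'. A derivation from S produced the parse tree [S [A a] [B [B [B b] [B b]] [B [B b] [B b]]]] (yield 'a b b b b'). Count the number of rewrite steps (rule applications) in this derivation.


Every bracketed nonterminal node [X ...] in the tree is produced by exactly one rule application.
Reading the tree off as a leftmost derivation:
  Step 1: S  =>  A B   (applied S -> A B)
  Step 2: A B  =>  a B   (applied A -> a)
  Step 3: a B  =>  a B B   (applied B -> B B)
  Step 4: a B B  =>  a B B B   (applied B -> B B)
  Step 5: a B B B  =>  a b B B   (applied B -> b)
  Step 6: a b B B  =>  a b b B   (applied B -> b)
  Step 7: a b b B  =>  a b b B B   (applied B -> B B)
  Step 8: a b b B B  =>  a b b b B   (applied B -> b)
  Step 9: a b b b B  =>  a b b b b   (applied B -> b)
Final yield: a b b b b
Total rewrite steps: 9

9


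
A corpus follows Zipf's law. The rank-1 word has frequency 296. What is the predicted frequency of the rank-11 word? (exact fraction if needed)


Zipf's law: freq(rank) = f1 / rank
f1 = 296, rank = 11
freq = 296 / 11
GCD(296, 11) = 1
Simplified: 296/11

296/11


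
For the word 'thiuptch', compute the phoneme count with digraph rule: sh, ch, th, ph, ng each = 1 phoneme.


Parsing 'thiuptch' greedily, digraphs first:
  'th' -> digraph (1 consonant phoneme) (phonemes so far: 1)
  'i' -> vowel phoneme (phonemes so far: 2)
  'u' -> vowel phoneme (phonemes so far: 3)
  'p' -> consonant phoneme (phonemes so far: 4)
  't' -> consonant phoneme (phonemes so far: 5)
  'ch' -> digraph (1 consonant phoneme) (phonemes so far: 6)
Total phonemes: 6

6


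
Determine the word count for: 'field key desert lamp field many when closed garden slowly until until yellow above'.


Counting words by splitting on spaces:
  Word 1: 'field'
  Word 2: 'key'
  Word 3: 'desert'
  Word 4: 'lamp'
  Word 5: 'field'
  Word 6: 'many'
  Word 7: 'when'
  Word 8: 'closed'
  Word 9: 'garden'
  Word 10: 'slowly'
  Word 11: 'until'
  Word 12: 'until'
  Word 13: 'yellow'
  Word 14: 'above'
Total words: 14

14


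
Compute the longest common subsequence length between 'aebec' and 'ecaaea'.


DP table for LCS of 'aebec' and 'ecaaea':
       e  c  a  a  e  a
    0  0  0  0  0  0  0
  a 0  0  0  1  1  1  1
  e 0  1  1  1  1  2  2
  b 0  1  1  1  1  2  2
  e 0  1  1  1  1  2  2
  c 0  1  2  2  2  2  2
LCS: 'ae'
LCS length = 2

2


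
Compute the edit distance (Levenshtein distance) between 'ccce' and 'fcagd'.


Building DP table for s1='ccce' (len 4) and s2='fcagd' (len 5):
       f  c  a  g  d
    0  1  2  3  4  5
  c 1  1  1  2  3  4
  c 2  2  1  2  3  4
  c 3  3  2  2  3  4
  e 4  4  3  3  3  4
Edit distance = dp[4][5] = 4

4


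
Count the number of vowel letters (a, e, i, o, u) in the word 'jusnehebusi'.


Scanning each character of 'jusnehebusi':
  Position 1: 'j' -> consonant (running count: 0)
  Position 2: 'u' -> vowel (running count: 1)
  Position 3: 's' -> consonant (running count: 1)
  Position 4: 'n' -> consonant (running count: 1)
  Position 5: 'e' -> vowel (running count: 2)
  Position 6: 'h' -> consonant (running count: 2)
  Position 7: 'e' -> vowel (running count: 3)
  Position 8: 'b' -> consonant (running count: 3)
  Position 9: 'u' -> vowel (running count: 4)
  Position 10: 's' -> consonant (running count: 4)
  Position 11: 'i' -> vowel (running count: 5)
Total vowels: 5

5


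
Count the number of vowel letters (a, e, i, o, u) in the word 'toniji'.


Scanning each character of 'toniji':
  Position 1: 't' -> consonant (running count: 0)
  Position 2: 'o' -> vowel (running count: 1)
  Position 3: 'n' -> consonant (running count: 1)
  Position 4: 'i' -> vowel (running count: 2)
  Position 5: 'j' -> consonant (running count: 2)
  Position 6: 'i' -> vowel (running count: 3)
Total vowels: 3

3


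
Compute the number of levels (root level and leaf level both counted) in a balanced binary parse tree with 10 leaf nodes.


In a balanced binary tree with n leaves the deepest leaf is ceil(log2(n)) edges below the root,
so counting node levels inclusive of root and leaves gives ceil(log2(n)) + 1 levels.
log2(10) = 3.3219
ceil(3.3219) = 4
levels = 4 + 1 = 5

5


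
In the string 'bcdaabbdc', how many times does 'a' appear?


Scanning 'bcdaabbdc' for 'a':
  Position 3: 'a' -> MATCH (count: 1)
  Position 4: 'a' -> MATCH (count: 2)
Total occurrences of 'a': 2

2


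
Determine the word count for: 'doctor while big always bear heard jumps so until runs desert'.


Counting words by splitting on spaces:
  Word 1: 'doctor'
  Word 2: 'while'
  Word 3: 'big'
  Word 4: 'always'
  Word 5: 'bear'
  Word 6: 'heard'
  Word 7: 'jumps'
  Word 8: 'so'
  Word 9: 'until'
  Word 10: 'runs'
  Word 11: 'desert'
Total words: 11

11


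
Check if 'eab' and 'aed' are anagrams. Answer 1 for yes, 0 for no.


Sort characters of 'eab': 'abe'
Sort characters of 'aed': 'ade'
Sorted forms differ -> they are NOT anagrams
Result: 0

0


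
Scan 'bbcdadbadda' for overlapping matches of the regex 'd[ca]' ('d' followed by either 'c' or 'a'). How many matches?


Pattern: d[ca] means 'd' followed by either 'c' or 'a'.
Scanning 'bbcdadbadda' position-by-position:
  Pos 0: window 'bb' -> no
  Pos 1: window 'bc' -> no
  Pos 2: window 'cd' -> no
  Pos 3: window 'da' -> MATCH
  Pos 4: window 'ad' -> no
  Pos 5: window 'db' -> no
  Pos 6: window 'ba' -> no
  Pos 7: window 'ad' -> no
  Pos 8: window 'dd' -> no
  Pos 9: window 'da' -> MATCH
  Pos 10: window 'a' -> no
Total matches: 2

2


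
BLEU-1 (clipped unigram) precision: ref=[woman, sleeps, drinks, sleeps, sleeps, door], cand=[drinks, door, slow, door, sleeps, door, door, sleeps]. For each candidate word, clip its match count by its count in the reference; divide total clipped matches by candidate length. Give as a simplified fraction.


Reference word counts: {'door': 1, 'drinks': 1, 'sleeps': 3, 'woman': 1}
Checking each candidate word (with clipping):
  'drinks' -> in reference (ref count 1, used 1/1) -> match (matches: 1)
  'door' -> in reference (ref count 1, used 1/1) -> match (matches: 2)
  'slow' -> not in reference -> no match (matches: 2)
  'door' -> ref count 1 already used up (1/1) -> clipped, no match (matches: 2)
  'sleeps' -> in reference (ref count 3, used 1/3) -> match (matches: 3)
  'door' -> ref count 1 already used up (1/1) -> clipped, no match (matches: 3)
  'door' -> ref count 1 already used up (1/1) -> clipped, no match (matches: 3)
  'sleeps' -> in reference (ref count 3, used 2/3) -> match (matches: 4)
Clipped matches: 4, Candidate length: 8
Precision = 4/8 = 1/2

1/2


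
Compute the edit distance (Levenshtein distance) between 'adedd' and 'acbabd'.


Building DP table for s1='adedd' (len 5) and s2='acbabd' (len 6):
       a  c  b  a  b  d
    0  1  2  3  4  5  6
  a 1  0  1  2  3  4  5
  d 2  1  1  2  3  4  4
  e 3  2  2  2  3  4  5
  d 4  3  3  3  3  4  4
  d 5  4  4  4  4  4  4
Edit distance = dp[5][6] = 4

4
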